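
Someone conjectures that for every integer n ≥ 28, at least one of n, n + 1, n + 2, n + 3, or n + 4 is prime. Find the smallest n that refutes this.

A counterexample is any integer n ≥ 28 such that n, n + 1, n + 2, n + 3, n + 4 are all composite; we check each in order.
The first 4 eligible values, up to n = 31, all satisfy the conclusion.
n = 32: 32 = 2 × 16; 33 = 3 × 11; 34 = 2 × 17; 35 = 5 × 7; 36 = 2 × 18 — all composite.

n = 32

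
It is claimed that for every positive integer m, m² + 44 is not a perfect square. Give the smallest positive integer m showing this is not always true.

m = 10

We need the least positive integer m for which m² + 44 is a perfect square.
For m = 1, 2, 3, 4, 5, 6, 7, 8, 9 the conclusion holds.
m = 10: 10² + 44 = 144 = 12², a perfect square.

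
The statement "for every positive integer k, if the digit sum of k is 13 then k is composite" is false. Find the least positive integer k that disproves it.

k = 67

Check each positive integer k in order until the digit sum of k is 13 but k is prime.
k = 49: digit sum 13; 49 is composite.
k = 58: digit sum 13; 58 is composite.
k = 67: digit sum 13; 67 is prime, not composite.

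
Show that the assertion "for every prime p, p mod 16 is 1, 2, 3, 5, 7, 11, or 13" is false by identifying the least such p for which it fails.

p = 31

A counterexample is any prime p such that the claim fails; we check each in order.
The first 10 eligible values, up to p = 29, all satisfy the conclusion.
p = 31: 31 mod 16 = 15 — not in {1, 2, 3, 5, 7, 11, 13}.
So p = 31 is the smallest counterexample.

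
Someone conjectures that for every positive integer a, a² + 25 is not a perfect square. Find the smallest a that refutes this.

We need the least positive integer a for which a² + 25 is a perfect square.
The first 11 eligible values, up to a = 11, all satisfy the conclusion.
a = 12: 12² + 25 = 169 = 13², a perfect square.
So a = 12 is the smallest counterexample.

a = 12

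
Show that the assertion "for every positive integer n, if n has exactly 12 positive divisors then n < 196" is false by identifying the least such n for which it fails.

n = 198

For n = 60, 72, 84, 90, …, 150, 156, 160 the conclusion holds.
n = 198: τ(198) = 12; 198 ≥ 196.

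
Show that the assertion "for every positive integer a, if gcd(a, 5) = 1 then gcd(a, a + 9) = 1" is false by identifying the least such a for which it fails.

a = 3

A counterexample is any positive integer a such that gcd(a, 5) = 1 but gcd(a, a + 9) > 1; we check each in order.
a = 1: gcd(1, 10) = 1.
a = 2: gcd(2, 11) = 1.
a = 3: gcd(3, 12) = 3.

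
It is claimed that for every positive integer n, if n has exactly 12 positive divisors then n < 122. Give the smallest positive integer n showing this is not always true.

For n = 60, 72, 84, 90, 96, 108 the conclusion holds.
n = 126: τ(126) = 12; 126 ≥ 122.
Thus n = 126 disproves the claim, and no smaller n works.

n = 126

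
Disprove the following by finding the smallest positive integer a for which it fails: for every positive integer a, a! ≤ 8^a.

Check each positive integer a in order until a! > 8^a.
For a = 1, 2, 3, 4, …, 17, 18, 19 the conclusion holds.
a = 20: a! = 2432902008176640000 and 8^a = 1152921504606846976, so 2432902008176640000 > 1152921504606846976.

a = 20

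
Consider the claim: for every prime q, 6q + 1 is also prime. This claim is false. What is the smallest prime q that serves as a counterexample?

q = 19

Check each prime q in order until 6q + 1 is not prime.
The first 7 eligible values, up to q = 17, all satisfy the conclusion.
q = 19: 6q + 1 = 115 = 5 × 23, not prime.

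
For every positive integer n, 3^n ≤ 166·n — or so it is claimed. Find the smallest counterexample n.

Check each positive integer n in order until 3^n > 166·n.
For n = 1, 2, 3, 4, 5, 6 the conclusion holds.
n = 7: 3^n = 2187 and 166·n = 1162, so 2187 > 1162.

n = 7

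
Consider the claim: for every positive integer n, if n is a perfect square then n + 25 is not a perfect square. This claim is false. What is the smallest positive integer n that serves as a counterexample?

A counterexample is any positive integer n such that n is a perfect square but n + 25 is a perfect square; we check each in order.
For n = 1, 4, 9, 16, …, 81, 100, 121 the conclusion holds.
n = 144: 144 = 12² and 144 + 25 = 169 = 13².
So n = 144 is the smallest counterexample.

n = 144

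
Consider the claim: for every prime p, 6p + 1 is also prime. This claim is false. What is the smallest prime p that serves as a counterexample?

p = 19

We need the least prime p for which 6p + 1 is not prime.
For p = 2, 3, 5, 7, 11, 13, 17 the conclusion holds.
p = 19: 6p + 1 = 115 = 5 × 23, not prime.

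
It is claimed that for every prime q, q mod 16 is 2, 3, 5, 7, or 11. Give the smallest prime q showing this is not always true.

A counterexample is any prime q such that the claim fails; we check each in order.
The first 5 eligible values, up to q = 11, all satisfy the conclusion.
q = 13: 13 mod 16 = 13 — not in {2, 3, 5, 7, 11}.

q = 13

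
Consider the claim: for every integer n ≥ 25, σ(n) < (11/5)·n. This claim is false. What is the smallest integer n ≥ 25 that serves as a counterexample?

For n = 25, 26, 27, 28, 29 the conclusion holds.
n = 30: σ(30) = 72; 72 ≥ 66.

n = 30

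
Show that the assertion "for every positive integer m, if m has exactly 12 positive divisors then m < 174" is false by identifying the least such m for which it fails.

m = 198

For m = 60, 72, 84, 90, …, 150, 156, 160 the conclusion holds.
m = 198: τ(198) = 12; 198 ≥ 174.
Hence m = 198 is a counterexample.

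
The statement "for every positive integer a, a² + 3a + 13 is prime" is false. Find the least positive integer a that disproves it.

Check each positive integer a in order until a² + 3a + 13 is not prime.
a = 1: a² + 3a + 13 = 17, prime.
a = 2: a² + 3a + 13 = 23, prime.
a = 3: a² + 3a + 13 = 31, prime.
a = 4: a² + 3a + 13 = 41, prime.
a = 5: a² + 3a + 13 = 53, prime.
a = 6: a² + 3a + 13 = 67, prime.
a = 7: a² + 3a + 13 = 83, prime.
a = 8: a² + 3a + 13 = 101, prime.
a = 9: a² + 3a + 13 = 121 = 11 × 11, composite.

a = 9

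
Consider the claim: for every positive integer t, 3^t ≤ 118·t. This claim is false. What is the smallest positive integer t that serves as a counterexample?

t = 6

We need the least positive integer t for which 3^t > 118·t.
For t = 1, 2, 3, 4, 5 the conclusion holds.
t = 6: 3^t = 729 and 118·t = 708, so 729 > 708.
Thus t = 6 disproves the claim, and no smaller t works.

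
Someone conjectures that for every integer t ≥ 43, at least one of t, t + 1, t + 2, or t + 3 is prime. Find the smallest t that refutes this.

t = 48

For t = 43, 44, 45, 46, 47 the conclusion holds.
t = 48: 48 = 2 × 24; 49 = 7 × 7; 50 = 2 × 25; 51 = 3 × 17 — all composite.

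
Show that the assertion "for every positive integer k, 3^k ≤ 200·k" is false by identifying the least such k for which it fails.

The first 6 eligible values, up to k = 6, all satisfy the conclusion.
k = 7: 3^k = 2187 and 200·k = 1400, so 2187 > 1400.
Thus k = 7 disproves the claim, and no smaller k works.

k = 7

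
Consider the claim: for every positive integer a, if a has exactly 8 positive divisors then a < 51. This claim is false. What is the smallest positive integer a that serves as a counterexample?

Check each positive integer a in order until a has exactly 8 positive divisors but the claim fails.
a = 24: τ(24) = 8; 24 < 51.
a = 30: τ(30) = 8; 30 < 51.
a = 40: τ(40) = 8; 40 < 51.
a = 42: τ(42) = 8; 42 < 51.
a = 54: τ(54) = 8; 54 ≥ 51.
So a = 54 is the smallest counterexample.

a = 54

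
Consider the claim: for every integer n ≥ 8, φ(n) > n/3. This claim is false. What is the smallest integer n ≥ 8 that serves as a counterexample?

The first 4 eligible values, up to n = 11, all satisfy the conclusion.
n = 12: φ(12) = 4 and 12/3 = 4, so φ(12) ≤ 12/3.
Thus n = 12 disproves the claim, and no smaller n works.

n = 12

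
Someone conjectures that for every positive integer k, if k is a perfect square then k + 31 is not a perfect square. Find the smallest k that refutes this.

For k = 1, 4, 9, 16, …, 144, 169, 196 the conclusion holds.
k = 225: 225 = 15² and 225 + 31 = 256 = 16².
Hence k = 225 is a counterexample.

k = 225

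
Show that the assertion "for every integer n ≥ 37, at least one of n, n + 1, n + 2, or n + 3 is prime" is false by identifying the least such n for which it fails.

Check each integer n ≥ 37 in order until n, n + 1, n + 2, n + 3 are all composite.
The first 11 eligible values, up to n = 47, all satisfy the conclusion.
n = 48: 48 = 2 × 24; 49 = 7 × 7; 50 = 2 × 25; 51 = 3 × 17 — all composite.
Thus n = 48 disproves the claim, and no smaller n works.

n = 48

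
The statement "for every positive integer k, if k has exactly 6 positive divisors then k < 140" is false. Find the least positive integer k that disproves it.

k = 147

For k = 12, 18, 20, 28, …, 116, 117, 124 the conclusion holds.
k = 147: τ(147) = 6; 147 ≥ 140.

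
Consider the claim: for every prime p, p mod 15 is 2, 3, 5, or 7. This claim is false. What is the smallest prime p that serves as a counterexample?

p = 11

Check each prime p in order until the claim fails.
The first 4 eligible values, up to p = 7, all satisfy the conclusion.
p = 11: 11 mod 15 = 11 — not in {2, 3, 5, 7}.
Thus p = 11 disproves the claim, and no smaller p works.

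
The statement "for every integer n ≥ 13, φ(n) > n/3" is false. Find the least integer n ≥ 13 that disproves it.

n = 18

A counterexample is any integer n ≥ 13 such that the claim fails; we check each in order.
For n = 13, 14, 15, 16, 17 the conclusion holds.
n = 18: φ(18) = 6 and 18/3 = 6, so φ(18) ≤ 18/3.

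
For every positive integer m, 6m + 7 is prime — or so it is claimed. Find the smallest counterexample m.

m = 3

For m = 1, 2 the conclusion holds.
m = 3: 6m + 7 = 25 = 5 × 5, composite.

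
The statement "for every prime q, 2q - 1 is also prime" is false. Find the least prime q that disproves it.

q = 5

q = 2: 2q - 1 = 3, prime.
q = 3: 2q - 1 = 5, prime.
q = 5: 2q - 1 = 9 = 3 × 3, not prime.
Hence q = 5 is a counterexample.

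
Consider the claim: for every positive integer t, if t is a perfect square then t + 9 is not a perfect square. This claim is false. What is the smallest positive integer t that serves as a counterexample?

A counterexample is any positive integer t such that t is a perfect square but t + 9 is a perfect square; we check each in order.
For t = 1, 4, 9 the conclusion holds.
t = 16: 16 = 4² and 16 + 9 = 25 = 5².

t = 16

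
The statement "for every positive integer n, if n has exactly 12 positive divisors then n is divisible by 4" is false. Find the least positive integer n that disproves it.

Check each positive integer n in order until n has exactly 12 positive divisors but n is not divisible by 4.
n = 60: τ(60) = 12; 60 mod 4 = 0.
n = 72: τ(72) = 12; 72 mod 4 = 0.
n = 84: τ(84) = 12; 84 mod 4 = 0.
n = 90: τ(90) = 12; 90 mod 4 = 2.
Hence n = 90 is a counterexample.

n = 90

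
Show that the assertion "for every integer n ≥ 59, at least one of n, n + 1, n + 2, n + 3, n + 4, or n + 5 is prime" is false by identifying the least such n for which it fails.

A counterexample is any integer n ≥ 59 such that n, n + 1, n + 2, n + 3, n + 4, n + 5 are all composite; we check each in order.
For n = 59, 60, 61, 62, …, 87, 88, 89 the conclusion holds.
n = 90: 90 = 2 × 45; 91 = 7 × 13; 92 = 2 × 46; 93 = 3 × 31; 94 = 2 × 47; 95 = 5 × 19 — all composite.

n = 90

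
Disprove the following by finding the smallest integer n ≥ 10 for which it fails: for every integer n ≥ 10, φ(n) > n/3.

n = 12

We need the least integer n ≥ 10 for which the claim fails.
n = 10: φ(10) = 4 and 10/3 = 10/3, so φ(10) > 10/3.
n = 11: φ(11) = 10 and 11/3 = 11/3, so φ(11) > 11/3.
n = 12: φ(12) = 4 and 12/3 = 4, so φ(12) ≤ 12/3.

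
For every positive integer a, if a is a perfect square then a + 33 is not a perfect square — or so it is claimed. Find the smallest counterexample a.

We need the least positive integer a for which a is a perfect square but a + 33 is a perfect square.
a = 1: 1 + 33 = 34, not a perfect square.
a = 4: 4 + 33 = 37, not a perfect square.
a = 9: 9 + 33 = 42, not a perfect square.
a = 16: 16 = 4² and 16 + 33 = 49 = 7².

a = 16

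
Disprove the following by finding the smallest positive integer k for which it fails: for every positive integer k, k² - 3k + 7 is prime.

k = 1: k² - 3k + 7 = 5, prime.
k = 2: k² - 3k + 7 = 5, prime.
k = 3: k² - 3k + 7 = 7, prime.
k = 4: k² - 3k + 7 = 11, prime.
k = 5: k² - 3k + 7 = 17, prime.
k = 6: k² - 3k + 7 = 25 = 5 × 5, composite.

k = 6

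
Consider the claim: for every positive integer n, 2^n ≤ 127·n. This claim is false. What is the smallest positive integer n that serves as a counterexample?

n = 11

The first 10 eligible values, up to n = 10, all satisfy the conclusion.
n = 11: 2^n = 2048 and 127·n = 1397, so 2048 > 1397.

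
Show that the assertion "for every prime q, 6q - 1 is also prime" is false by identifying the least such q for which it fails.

We need the least prime q for which 6q - 1 is not prime.
The first 4 eligible values, up to q = 7, all satisfy the conclusion.
q = 11: 6q - 1 = 65 = 5 × 13, not prime.

q = 11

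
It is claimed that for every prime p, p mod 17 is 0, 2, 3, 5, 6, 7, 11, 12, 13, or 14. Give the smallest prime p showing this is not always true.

p = 43

Check each prime p in order until the claim fails.
For p = 2, 3, 5, 7, …, 31, 37, 41 the conclusion holds.
p = 43: 43 mod 17 = 9 — not in {0, 2, 3, 5, 6, 7, 11, 12, 13, 14}.
Hence p = 43 is a counterexample.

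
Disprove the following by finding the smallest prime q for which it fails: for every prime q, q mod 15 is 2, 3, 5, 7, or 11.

q = 2: 2 mod 15 = 2.
q = 3: 3 mod 15 = 3.
q = 5: 5 mod 15 = 5.
q = 7: 7 mod 15 = 7.
q = 11: 11 mod 15 = 11.
q = 13: 13 mod 15 = 13 — not in {2, 3, 5, 7, 11}.
Thus q = 13 disproves the claim, and no smaller q works.

q = 13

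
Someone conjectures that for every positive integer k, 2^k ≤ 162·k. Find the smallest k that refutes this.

Check each positive integer k in order until 2^k > 162·k.
The first 10 eligible values, up to k = 10, all satisfy the conclusion.
k = 11: 2^k = 2048 and 162·k = 1782, so 2048 > 1782.
Thus k = 11 disproves the claim, and no smaller k works.

k = 11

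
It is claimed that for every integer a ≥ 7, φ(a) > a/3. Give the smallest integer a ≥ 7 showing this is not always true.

a = 12

A counterexample is any integer a ≥ 7 such that the claim fails; we check each in order.
For a = 7, 8, 9, 10, 11 the conclusion holds.
a = 12: φ(12) = 4 and 12/3 = 4, so φ(12) ≤ 12/3.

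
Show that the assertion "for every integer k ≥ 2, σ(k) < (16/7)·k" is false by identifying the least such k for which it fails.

Check each integer k ≥ 2 in order until the claim fails.
For k = 2, 3, 4, 5, 6, 7, 8, 9, 10, 11 the conclusion holds.
k = 12: σ(12) = 28; 28 ≥ 192/7.
Thus k = 12 disproves the claim, and no smaller k works.

k = 12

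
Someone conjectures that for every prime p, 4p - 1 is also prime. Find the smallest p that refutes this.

p = 7

A counterexample is any prime p such that 4p - 1 is not prime; we check each in order.
p = 2: 4p - 1 = 7, prime.
p = 3: 4p - 1 = 11, prime.
p = 5: 4p - 1 = 19, prime.
p = 7: 4p - 1 = 27 = 3 × 9, not prime.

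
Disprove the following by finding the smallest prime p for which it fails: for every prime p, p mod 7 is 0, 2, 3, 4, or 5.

p = 13

A counterexample is any prime p such that the claim fails; we check each in order.
For p = 2, 3, 5, 7, 11 the conclusion holds.
p = 13: 13 mod 7 = 6 — not in {0, 2, 3, 4, 5}.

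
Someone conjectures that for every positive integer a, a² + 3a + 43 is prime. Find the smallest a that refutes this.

a = 39

A counterexample is any positive integer a such that a² + 3a + 43 is not prime; we check each in order.
For a = 1, 2, 3, 4, …, 36, 37, 38 the conclusion holds.
a = 39: a² + 3a + 43 = 1681 = 41 × 41, composite.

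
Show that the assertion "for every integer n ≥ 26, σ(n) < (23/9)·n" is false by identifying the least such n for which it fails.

The first 22 eligible values, up to n = 47, all satisfy the conclusion.
n = 48: σ(48) = 124; 124 ≥ 368/3.

n = 48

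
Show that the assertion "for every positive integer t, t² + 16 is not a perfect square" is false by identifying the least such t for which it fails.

t = 3

We need the least positive integer t for which t² + 16 is a perfect square.
t = 1: 1² + 16 = 17, not a perfect square.
t = 2: 2² + 16 = 20, not a perfect square.
t = 3: 3² + 16 = 25 = 5², a perfect square.
Hence t = 3 is a counterexample.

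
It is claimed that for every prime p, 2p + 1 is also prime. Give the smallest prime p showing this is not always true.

p = 7

A counterexample is any prime p such that 2p + 1 is not prime; we check each in order.
p = 2: 2p + 1 = 5, prime.
p = 3: 2p + 1 = 7, prime.
p = 5: 2p + 1 = 11, prime.
p = 7: 2p + 1 = 15 = 3 × 5, not prime.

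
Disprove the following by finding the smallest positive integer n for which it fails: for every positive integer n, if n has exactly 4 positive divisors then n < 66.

n = 69

For n = 6, 8, 10, 14, …, 58, 62, 65 the conclusion holds.
n = 69: τ(69) = 4; 69 ≥ 66.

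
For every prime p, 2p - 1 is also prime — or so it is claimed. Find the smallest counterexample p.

p = 5

A counterexample is any prime p such that 2p - 1 is not prime; we check each in order.
For p = 2, 3 the conclusion holds.
p = 5: 2p - 1 = 9 = 3 × 3, not prime.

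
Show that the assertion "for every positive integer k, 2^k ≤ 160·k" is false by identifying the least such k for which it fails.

For k = 1, 2, 3, 4, 5, 6, 7, 8, 9, 10 the conclusion holds.
k = 11: 2^k = 2048 and 160·k = 1760, so 2048 > 1760.
Thus k = 11 disproves the claim, and no smaller k works.

k = 11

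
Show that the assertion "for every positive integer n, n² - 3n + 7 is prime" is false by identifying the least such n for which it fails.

n = 6

A counterexample is any positive integer n such that n² - 3n + 7 is not prime; we check each in order.
The first 5 eligible values, up to n = 5, all satisfy the conclusion.
n = 6: n² - 3n + 7 = 25 = 5 × 5, composite.
Thus n = 6 disproves the claim, and no smaller n works.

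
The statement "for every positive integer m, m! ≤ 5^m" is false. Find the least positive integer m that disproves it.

For m = 1, 2, 3, 4, …, 9, 10, 11 the conclusion holds.
m = 12: m! = 479001600 and 5^m = 244140625, so 479001600 > 244140625.

m = 12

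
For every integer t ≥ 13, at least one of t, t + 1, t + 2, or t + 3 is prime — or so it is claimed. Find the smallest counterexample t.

For t = 13, 14, 15, 16, …, 21, 22, 23 the conclusion holds.
t = 24: 24 = 2 × 12; 25 = 5 × 5; 26 = 2 × 13; 27 = 3 × 9 — all composite.
Hence t = 24 is a counterexample.

t = 24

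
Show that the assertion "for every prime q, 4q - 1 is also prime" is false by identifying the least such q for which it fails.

q = 2: 4q - 1 = 7, prime.
q = 3: 4q - 1 = 11, prime.
q = 5: 4q - 1 = 19, prime.
q = 7: 4q - 1 = 27 = 3 × 9, not prime.

q = 7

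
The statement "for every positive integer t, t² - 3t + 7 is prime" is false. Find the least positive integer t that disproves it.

The first 5 eligible values, up to t = 5, all satisfy the conclusion.
t = 6: t² - 3t + 7 = 25 = 5 × 5, composite.
Hence t = 6 is a counterexample.

t = 6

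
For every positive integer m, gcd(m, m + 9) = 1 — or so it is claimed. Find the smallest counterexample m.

Check each positive integer m in order until gcd(m, m + 9) > 1.
m = 1: gcd(1, 10) = 1.
m = 2: gcd(2, 11) = 1.
m = 3: gcd(3, 12) = 3.

m = 3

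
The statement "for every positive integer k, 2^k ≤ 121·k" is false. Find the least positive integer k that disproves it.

k = 11

Check each positive integer k in order until 2^k > 121·k.
For k = 1, 2, 3, 4, 5, 6, 7, 8, 9, 10 the conclusion holds.
k = 11: 2^k = 2048 and 121·k = 1331, so 2048 > 1331.
Hence k = 11 is a counterexample.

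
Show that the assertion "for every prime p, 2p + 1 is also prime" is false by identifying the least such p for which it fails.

A counterexample is any prime p such that 2p + 1 is not prime; we check each in order.
p = 2: 2p + 1 = 5, prime.
p = 3: 2p + 1 = 7, prime.
p = 5: 2p + 1 = 11, prime.
p = 7: 2p + 1 = 15 = 3 × 5, not prime.

p = 7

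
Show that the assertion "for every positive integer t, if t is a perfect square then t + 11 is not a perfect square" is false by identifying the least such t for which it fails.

t = 25

We need the least positive integer t for which t is a perfect square but t + 11 is a perfect square.
The first 4 eligible values, up to t = 16, all satisfy the conclusion.
t = 25: 25 = 5² and 25 + 11 = 36 = 6².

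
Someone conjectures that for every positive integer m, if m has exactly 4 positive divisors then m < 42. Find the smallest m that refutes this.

Check each positive integer m in order until m has exactly 4 positive divisors but the claim fails.
For m = 6, 8, 10, 14, …, 35, 38, 39 the conclusion holds.
m = 46: τ(46) = 4; 46 ≥ 42.
Thus m = 46 disproves the claim, and no smaller m works.

m = 46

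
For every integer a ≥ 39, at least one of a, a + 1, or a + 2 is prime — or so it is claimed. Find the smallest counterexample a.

We need the least integer a ≥ 39 for which a, a + 1, a + 2 are all composite.
The first 5 eligible values, up to a = 43, all satisfy the conclusion.
a = 44: 44 = 2 × 22; 45 = 3 × 15; 46 = 2 × 23 — all composite.
Thus a = 44 disproves the claim, and no smaller a works.

a = 44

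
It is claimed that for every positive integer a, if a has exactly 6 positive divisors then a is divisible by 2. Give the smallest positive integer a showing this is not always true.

Check each positive integer a in order until a has exactly 6 positive divisors but a is not divisible by 2.
For a = 12, 18, 20, 28, 32, 44 the conclusion holds.
a = 45: τ(45) = 6; 45 mod 2 = 1.
So a = 45 is the smallest counterexample.

a = 45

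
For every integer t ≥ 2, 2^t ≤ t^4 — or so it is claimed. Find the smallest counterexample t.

t = 17

A counterexample is any integer t ≥ 2 such that 2^t > t^4; we check each in order.
For t = 2, 3, 4, 5, …, 14, 15, 16 the conclusion holds.
t = 17: 2^t = 131072 and t^4 = 83521, so 131072 > 83521.
Hence t = 17 is a counterexample.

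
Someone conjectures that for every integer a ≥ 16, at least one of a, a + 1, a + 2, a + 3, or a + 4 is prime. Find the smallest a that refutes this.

Check each integer a ≥ 16 in order until a, a + 1, a + 2, a + 3, a + 4 are all composite.
For a = 16, 17, 18, 19, 20, 21, 22, 23 the conclusion holds.
a = 24: 24 = 2 × 12; 25 = 5 × 5; 26 = 2 × 13; 27 = 3 × 9; 28 = 2 × 14 — all composite.

a = 24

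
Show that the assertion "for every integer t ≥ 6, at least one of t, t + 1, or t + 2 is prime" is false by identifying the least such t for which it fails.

Check each integer t ≥ 6 in order until t, t + 1, t + 2 are all composite.
t = 6: 7 is prime.
t = 7: 7 is prime.
t = 8: 8 = 2 × 4; 9 = 3 × 3; 10 = 2 × 5 — all composite.

t = 8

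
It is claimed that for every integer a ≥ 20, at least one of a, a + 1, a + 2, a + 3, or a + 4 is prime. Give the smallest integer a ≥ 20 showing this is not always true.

a = 24

A counterexample is any integer a ≥ 20 such that a, a + 1, a + 2, a + 3, a + 4 are all composite; we check each in order.
The first 4 eligible values, up to a = 23, all satisfy the conclusion.
a = 24: 24 = 2 × 12; 25 = 5 × 5; 26 = 2 × 13; 27 = 3 × 9; 28 = 2 × 14 — all composite.
Thus a = 24 disproves the claim, and no smaller a works.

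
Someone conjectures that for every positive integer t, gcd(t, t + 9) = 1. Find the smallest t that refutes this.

t = 3

A counterexample is any positive integer t such that gcd(t, t + 9) > 1; we check each in order.
t = 1: gcd(1, 10) = 1.
t = 2: gcd(2, 11) = 1.
t = 3: gcd(3, 12) = 3.
Thus t = 3 disproves the claim, and no smaller t works.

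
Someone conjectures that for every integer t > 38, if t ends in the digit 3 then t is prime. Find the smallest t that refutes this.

For t = 43, 53 the conclusion holds.
t = 63: 63 ends in 3; 63 = 3 × 21, composite.
Hence t = 63 is a counterexample.

t = 63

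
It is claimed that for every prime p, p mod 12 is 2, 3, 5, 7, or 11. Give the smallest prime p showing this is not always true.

For p = 2, 3, 5, 7, 11 the conclusion holds.
p = 13: 13 mod 12 = 1 — not in {2, 3, 5, 7, 11}.

p = 13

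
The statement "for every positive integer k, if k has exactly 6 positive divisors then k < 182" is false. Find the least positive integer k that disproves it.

For k = 12, 18, 20, 28, …, 171, 172, 175 the conclusion holds.
k = 188: τ(188) = 6; 188 ≥ 182.
Hence k = 188 is a counterexample.

k = 188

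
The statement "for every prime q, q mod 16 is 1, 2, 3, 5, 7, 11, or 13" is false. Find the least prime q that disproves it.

q = 31

We need the least prime q for which the claim fails.
The first 10 eligible values, up to q = 29, all satisfy the conclusion.
q = 31: 31 mod 16 = 15 — not in {1, 2, 3, 5, 7, 11, 13}.
Hence q = 31 is a counterexample.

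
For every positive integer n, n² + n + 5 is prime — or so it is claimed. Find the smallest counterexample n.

We need the least positive integer n for which n² + n + 5 is not prime.
For n = 1, 2, 3 the conclusion holds.
n = 4: n² + n + 5 = 25 = 5 × 5, composite.
So n = 4 is the smallest counterexample.

n = 4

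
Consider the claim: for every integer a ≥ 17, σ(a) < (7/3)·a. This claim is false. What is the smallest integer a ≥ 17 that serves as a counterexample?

a = 24

A counterexample is any integer a ≥ 17 such that the claim fails; we check each in order.
a = 17: σ(17) = 18; 18 < 119/3.
a = 18: σ(18) = 39; 39 < 42.
a = 19: σ(19) = 20; 20 < 133/3.
a = 20: σ(20) = 42; 42 < 140/3.
a = 21: σ(21) = 32; 32 < 49.
a = 22: σ(22) = 36; 36 < 154/3.
a = 23: σ(23) = 24; 24 < 161/3.
a = 24: σ(24) = 60; 60 ≥ 56.
Hence a = 24 is a counterexample.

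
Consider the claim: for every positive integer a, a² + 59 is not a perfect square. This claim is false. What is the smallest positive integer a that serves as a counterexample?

Check each positive integer a in order until a² + 59 is a perfect square.
The first 28 eligible values, up to a = 28, all satisfy the conclusion.
a = 29: 29² + 59 = 900 = 30², a perfect square.

a = 29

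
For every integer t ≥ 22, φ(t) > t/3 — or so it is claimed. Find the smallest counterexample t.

Check each integer t ≥ 22 in order until the claim fails.
For t = 22, 23 the conclusion holds.
t = 24: φ(24) = 8 and 24/3 = 8, so φ(24) ≤ 24/3.

t = 24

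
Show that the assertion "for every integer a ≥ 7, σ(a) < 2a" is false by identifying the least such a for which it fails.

a = 12

We need the least integer a ≥ 7 for which the claim fails.
The first 5 eligible values, up to a = 11, all satisfy the conclusion.
a = 12: σ(12) = 28; 28 ≥ 24.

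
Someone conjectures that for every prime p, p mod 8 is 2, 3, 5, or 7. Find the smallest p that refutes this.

We need the least prime p for which the claim fails.
The first 6 eligible values, up to p = 13, all satisfy the conclusion.
p = 17: 17 mod 8 = 1 — not in {2, 3, 5, 7}.
Thus p = 17 disproves the claim, and no smaller p works.

p = 17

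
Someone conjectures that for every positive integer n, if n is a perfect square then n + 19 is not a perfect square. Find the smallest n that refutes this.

n = 81

The first 8 eligible values, up to n = 64, all satisfy the conclusion.
n = 81: 81 = 9² and 81 + 19 = 100 = 10².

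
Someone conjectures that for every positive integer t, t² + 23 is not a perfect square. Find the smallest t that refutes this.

For t = 1, 2, 3, 4, 5, 6, 7, 8, 9, 10 the conclusion holds.
t = 11: 11² + 23 = 144 = 12², a perfect square.

t = 11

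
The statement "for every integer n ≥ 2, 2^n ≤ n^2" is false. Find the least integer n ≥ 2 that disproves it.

A counterexample is any integer n ≥ 2 such that 2^n > n^2; we check each in order.
n = 2: 2^n = 4 and n^2 = 4, so 4 ≤ 4.
n = 3: 2^n = 8 and n^2 = 9, so 8 ≤ 9.
n = 4: 2^n = 16 and n^2 = 16, so 16 ≤ 16.
n = 5: 2^n = 32 and n^2 = 25, so 32 > 25.
Hence n = 5 is a counterexample.

n = 5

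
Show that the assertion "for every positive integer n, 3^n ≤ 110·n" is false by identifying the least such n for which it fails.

n = 6

We need the least positive integer n for which 3^n > 110·n.
The first 5 eligible values, up to n = 5, all satisfy the conclusion.
n = 6: 3^n = 729 and 110·n = 660, so 729 > 660.
Hence n = 6 is a counterexample.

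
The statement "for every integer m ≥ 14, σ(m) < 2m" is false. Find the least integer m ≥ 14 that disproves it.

For m = 14, 15, 16, 17 the conclusion holds.
m = 18: σ(18) = 39; 39 ≥ 36.

m = 18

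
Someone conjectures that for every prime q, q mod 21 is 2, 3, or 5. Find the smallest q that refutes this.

A counterexample is any prime q such that the claim fails; we check each in order.
For q = 2, 3, 5 the conclusion holds.
q = 7: 7 mod 21 = 7 — not in {2, 3, 5}.
So q = 7 is the smallest counterexample.

q = 7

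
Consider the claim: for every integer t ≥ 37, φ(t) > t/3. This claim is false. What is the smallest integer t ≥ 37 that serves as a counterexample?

t = 42

A counterexample is any integer t ≥ 37 such that the claim fails; we check each in order.
For t = 37, 38, 39, 40, 41 the conclusion holds.
t = 42: φ(42) = 12 and 42/3 = 14, so φ(42) ≤ 42/3.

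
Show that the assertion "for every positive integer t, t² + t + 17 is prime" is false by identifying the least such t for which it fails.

A counterexample is any positive integer t such that t² + t + 17 is not prime; we check each in order.
The first 15 eligible values, up to t = 15, all satisfy the conclusion.
t = 16: t² + t + 17 = 289 = 17 × 17, composite.

t = 16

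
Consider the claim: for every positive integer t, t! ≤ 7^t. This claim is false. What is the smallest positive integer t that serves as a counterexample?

For t = 1, 2, 3, 4, …, 14, 15, 16 the conclusion holds.
t = 17: t! = 355687428096000 and 7^t = 232630513987207, so 355687428096000 > 232630513987207.
Hence t = 17 is a counterexample.

t = 17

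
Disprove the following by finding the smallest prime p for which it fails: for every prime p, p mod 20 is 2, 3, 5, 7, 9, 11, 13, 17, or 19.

For p = 2, 3, 5, 7, …, 29, 31, 37 the conclusion holds.
p = 41: 41 mod 20 = 1 — not in {2, 3, 5, 7, 9, 11, 13, 17, 19}.
Hence p = 41 is a counterexample.

p = 41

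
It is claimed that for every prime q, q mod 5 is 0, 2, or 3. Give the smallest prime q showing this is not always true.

q = 11

Check each prime q in order until the claim fails.
The first 4 eligible values, up to q = 7, all satisfy the conclusion.
q = 11: 11 mod 5 = 1 — not in {0, 2, 3}.
Hence q = 11 is a counterexample.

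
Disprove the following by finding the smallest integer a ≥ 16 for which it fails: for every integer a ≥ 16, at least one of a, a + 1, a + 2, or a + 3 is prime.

For a = 16, 17, 18, 19, 20, 21, 22, 23 the conclusion holds.
a = 24: 24 = 2 × 12; 25 = 5 × 5; 26 = 2 × 13; 27 = 3 × 9 — all composite.

a = 24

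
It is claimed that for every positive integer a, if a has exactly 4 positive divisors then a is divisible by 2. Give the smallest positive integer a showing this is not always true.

A counterexample is any positive integer a such that a has exactly 4 positive divisors but a is not divisible by 2; we check each in order.
The first 4 eligible values, up to a = 14, all satisfy the conclusion.
a = 15: τ(15) = 4; 15 mod 2 = 1.
Thus a = 15 disproves the claim, and no smaller a works.

a = 15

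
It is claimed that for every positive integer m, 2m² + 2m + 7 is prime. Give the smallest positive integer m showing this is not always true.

m = 6

For m = 1, 2, 3, 4, 5 the conclusion holds.
m = 6: 2m² + 2m + 7 = 91 = 7 × 13, composite.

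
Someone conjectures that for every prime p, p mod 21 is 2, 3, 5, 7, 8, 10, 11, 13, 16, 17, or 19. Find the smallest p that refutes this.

A counterexample is any prime p such that the claim fails; we check each in order.
For p = 2, 3, 5, 7, …, 29, 31, 37 the conclusion holds.
p = 41: 41 mod 21 = 20 — not in {2, 3, 5, 7, 8, 10, 11, 13, 16, 17, 19}.

p = 41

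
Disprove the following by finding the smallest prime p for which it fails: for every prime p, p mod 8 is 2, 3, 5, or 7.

p = 17

p = 2: 2 mod 8 = 2.
p = 3: 3 mod 8 = 3.
p = 5: 5 mod 8 = 5.
p = 7: 7 mod 8 = 7.
p = 11: 11 mod 8 = 3.
p = 13: 13 mod 8 = 5.
p = 17: 17 mod 8 = 1 — not in {2, 3, 5, 7}.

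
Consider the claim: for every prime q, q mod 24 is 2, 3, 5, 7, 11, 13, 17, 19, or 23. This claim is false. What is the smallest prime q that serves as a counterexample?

q = 73

The first 20 eligible values, up to q = 71, all satisfy the conclusion.
q = 73: 73 mod 24 = 1 — not in {2, 3, 5, 7, 11, 13, 17, 19, 23}.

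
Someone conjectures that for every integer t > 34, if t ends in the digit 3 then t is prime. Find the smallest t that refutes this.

t = 63

We need the least integer t > 34 for which t ends in the digit 3 but t is not prime.
For t = 43, 53 the conclusion holds.
t = 63: 63 ends in 3; 63 = 3 × 21, composite.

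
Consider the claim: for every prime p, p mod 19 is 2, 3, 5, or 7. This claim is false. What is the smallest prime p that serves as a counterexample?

We need the least prime p for which the claim fails.
The first 4 eligible values, up to p = 7, all satisfy the conclusion.
p = 11: 11 mod 19 = 11 — not in {2, 3, 5, 7}.
Hence p = 11 is a counterexample.

p = 11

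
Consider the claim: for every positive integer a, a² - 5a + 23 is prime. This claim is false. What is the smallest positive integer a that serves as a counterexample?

a = 19

A counterexample is any positive integer a such that a² - 5a + 23 is not prime; we check each in order.
The first 18 eligible values, up to a = 18, all satisfy the conclusion.
a = 19: a² - 5a + 23 = 289 = 17 × 17, composite.
So a = 19 is the smallest counterexample.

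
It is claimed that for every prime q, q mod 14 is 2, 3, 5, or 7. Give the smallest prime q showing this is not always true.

q = 11

The first 4 eligible values, up to q = 7, all satisfy the conclusion.
q = 11: 11 mod 14 = 11 — not in {2, 3, 5, 7}.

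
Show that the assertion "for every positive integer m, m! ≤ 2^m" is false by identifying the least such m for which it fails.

m = 1: m! = 1 and 2^m = 2, so 1 ≤ 2.
m = 2: m! = 2 and 2^m = 4, so 2 ≤ 4.
m = 3: m! = 6 and 2^m = 8, so 6 ≤ 8.
m = 4: m! = 24 and 2^m = 16, so 24 > 16.
So m = 4 is the smallest counterexample.

m = 4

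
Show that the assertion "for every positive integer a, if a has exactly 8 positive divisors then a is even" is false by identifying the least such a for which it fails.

For a = 24, 30, 40, 42, …, 88, 102, 104 the conclusion holds.
a = 105: divisors of 105: 1, 3, 5, 7, 15, 21, 35, 105; 105 is odd.
Thus a = 105 disproves the claim, and no smaller a works.

a = 105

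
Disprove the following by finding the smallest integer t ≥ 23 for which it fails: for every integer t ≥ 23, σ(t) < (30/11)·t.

t = 60

We need the least integer t ≥ 23 for which the claim fails.
For t = 23, 24, 25, 26, …, 57, 58, 59 the conclusion holds.
t = 60: σ(60) = 168; 168 ≥ 1800/11.
So t = 60 is the smallest counterexample.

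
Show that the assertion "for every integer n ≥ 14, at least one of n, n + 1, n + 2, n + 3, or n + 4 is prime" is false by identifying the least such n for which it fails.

A counterexample is any integer n ≥ 14 such that n, n + 1, n + 2, n + 3, n + 4 are all composite; we check each in order.
For n = 14, 15, 16, 17, 18, 19, 20, 21, 22, 23 the conclusion holds.
n = 24: 24 = 2 × 12; 25 = 5 × 5; 26 = 2 × 13; 27 = 3 × 9; 28 = 2 × 14 — all composite.
Thus n = 24 disproves the claim, and no smaller n works.

n = 24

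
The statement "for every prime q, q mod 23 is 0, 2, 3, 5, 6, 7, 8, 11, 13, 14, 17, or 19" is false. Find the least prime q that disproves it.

For q = 2, 3, 5, 7, …, 29, 31, 37 the conclusion holds.
q = 41: 41 mod 23 = 18 — not in {0, 2, 3, 5, 6, 7, 8, 11, 13, 14, 17, 19}.

q = 41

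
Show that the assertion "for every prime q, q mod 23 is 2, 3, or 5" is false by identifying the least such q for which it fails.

q = 7

A counterexample is any prime q such that the claim fails; we check each in order.
For q = 2, 3, 5 the conclusion holds.
q = 7: 7 mod 23 = 7 — not in {2, 3, 5}.
So q = 7 is the smallest counterexample.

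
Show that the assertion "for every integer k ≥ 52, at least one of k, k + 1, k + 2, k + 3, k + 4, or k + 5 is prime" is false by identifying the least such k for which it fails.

A counterexample is any integer k ≥ 52 such that k, k + 1, k + 2, k + 3, k + 4, k + 5 are all composite; we check each in order.
For k = 52, 53, 54, 55, …, 87, 88, 89 the conclusion holds.
k = 90: 90 = 2 × 45; 91 = 7 × 13; 92 = 2 × 46; 93 = 3 × 31; 94 = 2 × 47; 95 = 5 × 19 — all composite.

k = 90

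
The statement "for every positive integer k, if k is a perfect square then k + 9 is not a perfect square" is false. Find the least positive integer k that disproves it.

k = 16

We need the least positive integer k for which k is a perfect square but k + 9 is a perfect square.
k = 1: 1 + 9 = 10, not a perfect square.
k = 4: 4 + 9 = 13, not a perfect square.
k = 9: 9 + 9 = 18, not a perfect square.
k = 16: 16 = 4² and 16 + 9 = 25 = 5².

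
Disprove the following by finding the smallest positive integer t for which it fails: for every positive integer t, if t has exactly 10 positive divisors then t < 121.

Check each positive integer t in order until t has exactly 10 positive divisors but the claim fails.
t = 48: τ(48) = 10; 48 < 121.
t = 80: τ(80) = 10; 80 < 121.
t = 112: τ(112) = 10; 112 < 121.
t = 162: τ(162) = 10; 162 ≥ 121.
So t = 162 is the smallest counterexample.

t = 162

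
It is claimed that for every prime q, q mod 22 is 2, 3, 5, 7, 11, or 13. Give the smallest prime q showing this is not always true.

Check each prime q in order until the claim fails.
The first 6 eligible values, up to q = 13, all satisfy the conclusion.
q = 17: 17 mod 22 = 17 — not in {2, 3, 5, 7, 11, 13}.

q = 17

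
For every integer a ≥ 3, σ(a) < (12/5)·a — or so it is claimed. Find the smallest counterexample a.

We need the least integer a ≥ 3 for which the claim fails.
The first 21 eligible values, up to a = 23, all satisfy the conclusion.
a = 24: σ(24) = 60; 60 ≥ 288/5.

a = 24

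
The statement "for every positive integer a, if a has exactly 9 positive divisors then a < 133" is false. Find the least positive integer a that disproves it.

a = 196

A counterexample is any positive integer a such that a has exactly 9 positive divisors but the claim fails; we check each in order.
a = 36: τ(36) = 9; 36 < 133.
a = 100: τ(100) = 9; 100 < 133.
a = 196: τ(196) = 9; 196 ≥ 133.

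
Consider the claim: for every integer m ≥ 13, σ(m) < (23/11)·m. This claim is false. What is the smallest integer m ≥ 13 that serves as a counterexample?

m = 18

Check each integer m ≥ 13 in order until the claim fails.
The first 5 eligible values, up to m = 17, all satisfy the conclusion.
m = 18: σ(18) = 39; 39 ≥ 414/11.
Thus m = 18 disproves the claim, and no smaller m works.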